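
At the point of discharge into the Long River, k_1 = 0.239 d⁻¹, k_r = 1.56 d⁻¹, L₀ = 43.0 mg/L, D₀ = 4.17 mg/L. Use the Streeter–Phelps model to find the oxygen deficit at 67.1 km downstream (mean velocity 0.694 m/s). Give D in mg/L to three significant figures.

D ≈ 5.32 mg/L

Travel time t = x/v = 67.1 km / (0.694 m/s) = 67100 m / 0.694 m/s = 96690 s = 1.119 d.
k_1 L₀/(k_r−k_1) = 0.239×43.0/(1.56−0.239) = 10.28/1.321 = 7.780 mg/L.
e^(−k_1 t) = e^(−0.239×1.119) = 0.7653; e^(−k_r t) = e^(−1.56×1.119) = 0.1745.
D = 7.780 × (0.7653 − 0.1745) + 4.17 × 0.1745 = 4.596 + 0.7277 = 5.324 mg/L.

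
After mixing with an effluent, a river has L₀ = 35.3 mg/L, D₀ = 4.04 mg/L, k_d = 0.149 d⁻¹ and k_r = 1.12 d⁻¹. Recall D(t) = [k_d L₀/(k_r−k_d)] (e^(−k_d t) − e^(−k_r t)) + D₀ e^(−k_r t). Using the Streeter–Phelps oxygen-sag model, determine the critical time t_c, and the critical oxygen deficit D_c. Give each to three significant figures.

t_c = [1/(k_r−k_d)] ln[(k_r/k_d)(1 − D₀(k_r−k_d)/(k_d L₀))]
= [1/(1.12−0.149)] ln[(1.12/0.149)(1 − 4.04×0.9710/(0.149×35.3))]
= (1/0.9710) ln[7.517 × 0.2542] = 1.030 × ln(1.911) = 1.030 × 0.6474 = 0.6667 d.
L(t_c) = L₀ e^(−k_d t_c) = 35.3 × 0.9054 = 31.96 mg/L, and at the critical point k_r D_c = k_d L, so D_c = (0.149/1.12) × 31.96 = 4.252 mg/L.

t_c ≈ 0.667 d; D_c ≈ 4.25 mg/L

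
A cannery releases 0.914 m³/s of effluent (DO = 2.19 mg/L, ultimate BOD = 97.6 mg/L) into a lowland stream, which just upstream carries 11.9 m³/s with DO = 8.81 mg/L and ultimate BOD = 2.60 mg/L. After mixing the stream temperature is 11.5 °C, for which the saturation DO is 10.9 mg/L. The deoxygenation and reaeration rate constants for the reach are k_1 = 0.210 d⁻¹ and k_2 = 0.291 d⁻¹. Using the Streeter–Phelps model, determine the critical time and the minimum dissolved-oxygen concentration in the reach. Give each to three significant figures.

Mixed DO = (11.9×8.81 + 0.914×2.19)/(11.9+0.914) = 106.8/12.81 = 8.338 mg/L.
Mixed L₀ = (11.9×2.60 + 0.914×97.6)/(12.81) = 120.1/12.81 = 9.376 mg/L.
Initial deficit D₀ = C_s − DO₀ = 10.9 − 8.338 = 2.562 mg/L.
t_c = (1/0.08100) ln[(0.291/0.210)(1 − 2.562×0.08100/(0.210×9.376))] = 12.35 × ln(1.240) = 2.652 d.
D_c = (0.210/0.291) × 9.376 × e^(−0.210×2.652) = 0.7216 × 9.376 × 0.5729 = 3.877 mg/L.
Minimum DO = 10.9 − 3.877 = 7.023 mg/L.

t_c ≈ 2.65 d; minimum DO ≈ 7.02 mg/L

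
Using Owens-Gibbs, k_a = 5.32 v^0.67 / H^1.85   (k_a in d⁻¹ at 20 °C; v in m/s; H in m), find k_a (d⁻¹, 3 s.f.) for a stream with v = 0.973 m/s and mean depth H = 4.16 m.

k_a = 5.32 × 0.973^0.67 / 4.16^1.85 = 5.32 × 0.9818 / 13.97 = 0.3738 d⁻¹.

k_a ≈ 0.374 d⁻¹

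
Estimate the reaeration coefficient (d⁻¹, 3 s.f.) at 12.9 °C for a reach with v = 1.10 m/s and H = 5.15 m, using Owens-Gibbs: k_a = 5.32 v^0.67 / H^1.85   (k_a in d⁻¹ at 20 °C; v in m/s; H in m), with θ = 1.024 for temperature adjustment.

k_a(20) = 5.32 × 1.10^0.67 / 5.15^1.85 = 5.32 × 1.066 / 20.74 = 0.2734 d⁻¹.
k_a(12.9) = 0.2734 × 1.024^(12.9−20) = 0.2734 × 0.8450 = 0.2310 d⁻¹.

k_a ≈ 0.231 d⁻¹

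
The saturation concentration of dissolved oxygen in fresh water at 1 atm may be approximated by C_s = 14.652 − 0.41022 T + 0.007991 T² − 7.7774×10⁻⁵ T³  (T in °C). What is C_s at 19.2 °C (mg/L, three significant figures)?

C_s ≈ 9.17 mg/L

C_s = 14.652 − 0.41022×19.2 + 0.007991×19.2² − 7.7774×10⁻⁵×19.2³ = 9.171 mg/L.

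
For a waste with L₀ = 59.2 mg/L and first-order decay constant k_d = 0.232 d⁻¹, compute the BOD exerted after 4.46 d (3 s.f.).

y_t = L₀(1 − e^(−k_d t)) = 59.2 × (1 − e^(−0.232×4.46))
= 59.2 × (1 − 0.3553) = 59.2 × 0.6447 = 38.16 mg/L.

y ≈ 38.2 mg/L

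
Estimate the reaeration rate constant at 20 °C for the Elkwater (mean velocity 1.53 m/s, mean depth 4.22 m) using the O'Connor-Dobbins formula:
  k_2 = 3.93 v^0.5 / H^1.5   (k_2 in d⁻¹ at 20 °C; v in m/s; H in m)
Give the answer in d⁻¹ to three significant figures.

k_2 = 3.93 × 1.53^0.5 / 4.22^1.5 = 3.93 × 1.237 / 8.669 = 0.5608 d⁻¹.

k_2 ≈ 0.561 d⁻¹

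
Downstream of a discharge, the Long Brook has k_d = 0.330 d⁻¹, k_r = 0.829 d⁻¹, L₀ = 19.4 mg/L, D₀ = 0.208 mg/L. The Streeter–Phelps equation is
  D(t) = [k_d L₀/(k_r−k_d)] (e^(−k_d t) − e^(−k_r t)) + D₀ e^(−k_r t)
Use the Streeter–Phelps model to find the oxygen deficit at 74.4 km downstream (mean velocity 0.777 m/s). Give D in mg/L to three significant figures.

Travel time t = x/v = 74.4 km / (0.777 m/s) = 74400 m / 0.777 m/s = 95750 s = 1.108 d.
k_d L₀/(k_r−k_d) = 0.330×19.4/(0.829−0.330) = 6.402/0.4990 = 12.83 mg/L.
e^(−k_d t) = e^(−0.330×1.108) = 0.6937; e^(−k_r t) = e^(−0.829×1.108) = 0.3990.
D = 12.83 × (0.6937 − 0.3990) + 0.208 × 0.3990 = 3.781 + 0.08300 = 3.864 mg/L.

D ≈ 3.86 mg/L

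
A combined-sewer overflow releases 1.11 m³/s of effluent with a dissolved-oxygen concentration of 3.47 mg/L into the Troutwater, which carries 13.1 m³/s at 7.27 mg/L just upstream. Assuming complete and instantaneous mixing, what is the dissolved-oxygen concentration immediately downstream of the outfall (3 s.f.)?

Flow-weighted mixing: C = (Q_r C_r + Q_w C_w)/(Q_r + Q_w)
= (13.1×7.27 + 1.11×3.47)/(13.1 + 1.11) = 99.09/14.21 = 6.973 mg/L.

6.97 mg/L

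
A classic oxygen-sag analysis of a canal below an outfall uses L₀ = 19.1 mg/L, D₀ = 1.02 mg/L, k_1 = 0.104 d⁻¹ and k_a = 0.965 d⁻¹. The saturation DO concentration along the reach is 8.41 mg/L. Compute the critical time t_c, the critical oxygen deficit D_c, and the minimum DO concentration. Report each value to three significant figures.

t_c ≈ 1.91 d; D_c ≈ 1.69 mg/L; min DO ≈ 6.72 mg/L

t_c = [1/(k_a−k_1)] ln[(k_a/k_1)(1 − D₀(k_a−k_1)/(k_1 L₀))]
= [1/(0.965−0.104)] ln[(0.965/0.104)(1 − 1.02×0.8610/(0.104×19.1))]
= (1/0.8610) ln[9.279 × 0.5579] = 1.161 × ln(5.177) = 1.161 × 1.644 = 1.910 d.
L(t_c) = L₀ e^(−k_1 t_c) = 19.1 × 0.8199 = 15.66 mg/L, and at the critical point k_a D_c = k_1 L, so D_c = (0.104/0.965) × 15.66 = 1.688 mg/L.
Minimum DO = C_s − D_c = 8.41 − 1.688 = 6.722 mg/L.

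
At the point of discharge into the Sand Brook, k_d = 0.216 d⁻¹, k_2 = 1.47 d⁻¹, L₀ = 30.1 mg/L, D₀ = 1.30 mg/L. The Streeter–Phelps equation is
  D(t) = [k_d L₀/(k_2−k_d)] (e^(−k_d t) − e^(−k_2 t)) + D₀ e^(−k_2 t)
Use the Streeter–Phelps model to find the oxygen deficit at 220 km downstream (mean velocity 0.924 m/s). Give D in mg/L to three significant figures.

D ≈ 2.79 mg/L

Travel time t = x/v = 220 km / (0.924 m/s) = 220000 m / 0.924 m/s = 238100 s = 2.756 d.
k_d L₀/(k_2−k_d) = 0.216×30.1/(1.47−0.216) = 6.502/1.254 = 5.185 mg/L.
e^(−k_d t) = e^(−0.216×2.756) = 0.5514; e^(−k_2 t) = e^(−1.47×2.756) = 0.01741.
D = 5.185 × (0.5514 − 0.01741) + 1.30 × 0.01741 = 2.769 + 0.02263 = 2.791 mg/L.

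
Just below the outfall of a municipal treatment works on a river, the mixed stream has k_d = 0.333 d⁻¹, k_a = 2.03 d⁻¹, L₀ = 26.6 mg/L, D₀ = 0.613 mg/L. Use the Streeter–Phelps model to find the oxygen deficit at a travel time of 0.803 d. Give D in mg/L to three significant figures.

D ≈ 3.09 mg/L

k_d L₀/(k_a−k_d) = 0.333×26.6/(2.03−0.333) = 8.858/1.697 = 5.220 mg/L.
e^(−k_d t) = e^(−0.333×0.8030) = 0.7654; e^(−k_a t) = e^(−2.03×0.8030) = 0.1959.
D = 5.220 × (0.7654 − 0.1959) + 0.613 × 0.1959 = 2.972 + 0.1201 = 3.092 mg/L.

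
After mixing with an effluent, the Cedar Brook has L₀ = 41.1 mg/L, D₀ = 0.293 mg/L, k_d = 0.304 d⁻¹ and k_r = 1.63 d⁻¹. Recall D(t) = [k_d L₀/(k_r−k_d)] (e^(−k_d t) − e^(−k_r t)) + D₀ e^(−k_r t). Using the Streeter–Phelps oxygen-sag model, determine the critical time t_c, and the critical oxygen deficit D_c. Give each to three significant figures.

t_c ≈ 1.24 d; D_c ≈ 5.25 mg/L

With k_r/k_d = 5.362 and 1 − D₀(k_r−k_d)/(k_d L₀) = 0.9689,
t_c = ln(5.362 × 0.9689) / (1.63 − 0.304) = ln(5.195) / 1.326 = 1.648/1.326 = 1.243 d.
L(t_c) = L₀ e^(−k_d t_c) = 41.1 × 0.6854 = 28.17 mg/L, and at the critical point k_r D_c = k_d L, so D_c = (0.304/1.63) × 28.17 = 5.254 mg/L.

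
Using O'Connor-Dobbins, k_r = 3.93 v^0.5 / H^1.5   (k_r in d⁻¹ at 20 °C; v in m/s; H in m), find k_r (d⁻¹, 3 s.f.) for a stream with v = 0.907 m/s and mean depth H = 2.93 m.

k_r ≈ 0.746 d⁻¹

k_r = 3.93 × 0.907^0.5 / 2.93^1.5 = 3.93 × 0.9524 / 5.015 = 0.7463 d⁻¹.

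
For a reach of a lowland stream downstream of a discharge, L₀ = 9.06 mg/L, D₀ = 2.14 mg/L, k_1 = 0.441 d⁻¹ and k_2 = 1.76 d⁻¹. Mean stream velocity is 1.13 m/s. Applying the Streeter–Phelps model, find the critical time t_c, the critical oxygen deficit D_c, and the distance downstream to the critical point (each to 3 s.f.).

With k_2/k_1 = 3.991 and 1 − D₀(k_2−k_1)/(k_1 L₀) = 0.2935,
t_c = ln(3.991 × 0.2935) / (1.76 − 0.441) = ln(1.171) / 1.319 = 0.1583/1.319 = 0.1200 d.
D_c = (k_1/k_2) L₀ e^(−k_1 t_c) = (0.441/1.76) × 9.06 × e^(−0.441×0.1200) = 0.2506 × 9.06 × 0.9485 = 2.153 mg/L.
x_c = v t_c = 1.13 m/s × 0.1200 d × 86400 s/d = 11710 m ≈ 11.7 km.

t_c ≈ 0.120 d; D_c ≈ 2.15 mg/L; x_c ≈ 11.7 km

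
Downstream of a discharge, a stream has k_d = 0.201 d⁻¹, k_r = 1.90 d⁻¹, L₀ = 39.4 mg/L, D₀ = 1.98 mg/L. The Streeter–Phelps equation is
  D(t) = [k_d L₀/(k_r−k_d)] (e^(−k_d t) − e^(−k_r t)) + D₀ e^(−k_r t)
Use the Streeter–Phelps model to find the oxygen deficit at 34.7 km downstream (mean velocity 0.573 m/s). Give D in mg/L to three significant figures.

Travel time t = x/v = 34.7 km / (0.573 m/s) = 34700 m / 0.573 m/s = 60560 s = 0.7009 d.
k_d L₀/(k_r−k_d) = 0.201×39.4/(1.90−0.201) = 7.919/1.699 = 4.661 mg/L.
e^(−k_d t) = e^(−0.201×0.7009) = 0.8686; e^(−k_r t) = e^(−1.90×0.7009) = 0.2640.
D = 4.661 × (0.8686 − 0.2640) + 1.98 × 0.2640 = 2.818 + 0.5228 = 3.341 mg/L.

D ≈ 3.34 mg/L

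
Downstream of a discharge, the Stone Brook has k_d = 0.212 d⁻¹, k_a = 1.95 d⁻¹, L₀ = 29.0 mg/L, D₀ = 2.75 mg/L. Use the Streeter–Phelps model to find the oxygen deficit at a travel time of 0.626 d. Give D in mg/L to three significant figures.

D ≈ 2.87 mg/L

k_d L₀/(k_a−k_d) = 0.212×29.0/(1.95−0.212) = 6.148/1.738 = 3.537 mg/L.
e^(−k_d t) = e^(−0.212×0.6260) = 0.8757; e^(−k_a t) = e^(−1.95×0.6260) = 0.2950.
D = 3.537 × (0.8757 − 0.2950) + 2.75 × 0.2950 = 2.054 + 0.8113 = 2.865 mg/L.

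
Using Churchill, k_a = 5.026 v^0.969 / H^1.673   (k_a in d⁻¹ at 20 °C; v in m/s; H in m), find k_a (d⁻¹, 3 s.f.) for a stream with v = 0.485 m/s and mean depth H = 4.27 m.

k_a = 5.026 × 0.485^0.969 / 4.27^1.673 = 5.026 × 0.4960 / 11.34 = 0.2198 d⁻¹.

k_a ≈ 0.220 d⁻¹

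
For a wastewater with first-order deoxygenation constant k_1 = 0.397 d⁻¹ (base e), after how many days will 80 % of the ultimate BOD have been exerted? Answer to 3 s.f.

y/L₀ = 1 − e^(−k_1 t) = 0.80 ⇒ e^(−k_1 t) = 0.200
t = −ln(0.200) / 0.397 = 1.609 / 0.397 = 4.054 d.

t ≈ 4.05 d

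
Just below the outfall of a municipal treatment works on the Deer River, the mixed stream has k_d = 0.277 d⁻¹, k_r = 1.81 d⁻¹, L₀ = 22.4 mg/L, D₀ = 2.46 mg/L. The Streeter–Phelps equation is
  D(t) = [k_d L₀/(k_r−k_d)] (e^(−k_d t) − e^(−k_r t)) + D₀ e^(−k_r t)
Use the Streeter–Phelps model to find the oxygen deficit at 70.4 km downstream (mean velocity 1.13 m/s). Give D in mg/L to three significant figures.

D ≈ 2.88 mg/L

Travel time t = x/v = 70.4 km / (1.13 m/s) = 70400 m / 1.13 m/s = 62300 s = 0.7211 d.
k_d L₀/(k_r−k_d) = 0.277×22.4/(1.81−0.277) = 6.205/1.533 = 4.047 mg/L.
e^(−k_d t) = e^(−0.277×0.7211) = 0.8189; e^(−k_r t) = e^(−1.81×0.7211) = 0.2711.
D = 4.047 × (0.8189 − 0.2711) + 2.46 × 0.2711 = 2.217 + 0.6670 = 2.884 mg/L.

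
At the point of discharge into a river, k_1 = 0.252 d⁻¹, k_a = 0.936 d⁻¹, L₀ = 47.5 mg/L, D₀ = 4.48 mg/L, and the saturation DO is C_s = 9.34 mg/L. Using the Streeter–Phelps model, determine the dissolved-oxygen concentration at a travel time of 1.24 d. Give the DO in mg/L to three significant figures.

k_1 L₀/(k_a−k_1) = 0.252×47.5/(0.936−0.252) = 11.97/0.6840 = 17.50 mg/L.
e^(−k_1 t) = e^(−0.252×1.240) = 0.7316; e^(−k_a t) = e^(−0.936×1.240) = 0.3133.
D = 17.50 × (0.7316 − 0.3133) + 4.48 × 0.3133 = 7.321 + 1.404 = 8.725 mg/L.
DO = C_s − D = 9.34 − 8.725 = 0.6154 mg/L.

DO ≈ 0.615 mg/L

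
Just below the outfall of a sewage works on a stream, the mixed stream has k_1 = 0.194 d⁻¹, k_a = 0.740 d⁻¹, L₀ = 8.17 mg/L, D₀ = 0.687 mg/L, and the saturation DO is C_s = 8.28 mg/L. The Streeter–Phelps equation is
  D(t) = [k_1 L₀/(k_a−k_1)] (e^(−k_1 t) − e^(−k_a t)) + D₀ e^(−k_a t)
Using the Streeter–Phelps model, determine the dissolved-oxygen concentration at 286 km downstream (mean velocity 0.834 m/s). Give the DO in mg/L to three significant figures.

Travel time t = x/v = 286 km / (0.834 m/s) = 286000 m / 0.834 m/s = 342900 s = 3.969 d.
k_1 L₀/(k_a−k_1) = 0.194×8.17/(0.740−0.194) = 1.585/0.5460 = 2.903 mg/L.
e^(−k_1 t) = e^(−0.194×3.969) = 0.4630; e^(−k_a t) = e^(−0.740×3.969) = 0.05302.
D = 2.903 × (0.4630 − 0.05302) + 0.687 × 0.05302 = 1.190 + 0.03642 = 1.227 mg/L.
DO = C_s − D = 8.28 − 1.227 = 7.053 mg/L.

DO ≈ 7.05 mg/L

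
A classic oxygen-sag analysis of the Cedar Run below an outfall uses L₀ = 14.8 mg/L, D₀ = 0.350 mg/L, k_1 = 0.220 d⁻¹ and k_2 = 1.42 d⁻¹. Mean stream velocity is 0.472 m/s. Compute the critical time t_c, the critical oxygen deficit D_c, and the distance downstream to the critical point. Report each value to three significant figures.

t_c ≈ 1.44 d; D_c ≈ 1.67 mg/L; x_c ≈ 58.7 km

With k_2/k_1 = 6.455 and 1 − D₀(k_2−k_1)/(k_1 L₀) = 0.8710,
t_c = ln(6.455 × 0.8710) / (1.42 − 0.220) = ln(5.622) / 1.200 = 1.727/1.200 = 1.439 d.
D_c = (k_1/k_2) L₀ e^(−k_1 t_c) = (0.220/1.42) × 14.8 × e^(−0.220×1.439) = 0.1549 × 14.8 × 0.7287 = 1.671 mg/L.
x_c = v t_c = 0.472 m/s × 1.439 d × 86400 s/d = 58680 m ≈ 58.7 km.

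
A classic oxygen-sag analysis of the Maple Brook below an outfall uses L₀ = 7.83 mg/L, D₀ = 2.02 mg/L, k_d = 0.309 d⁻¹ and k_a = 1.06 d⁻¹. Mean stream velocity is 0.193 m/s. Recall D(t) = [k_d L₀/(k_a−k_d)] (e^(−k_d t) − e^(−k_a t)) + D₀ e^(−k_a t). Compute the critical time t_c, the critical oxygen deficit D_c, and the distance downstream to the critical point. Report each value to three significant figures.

t_c ≈ 0.328 d; D_c ≈ 2.06 mg/L; x_c ≈ 5.47 km

With k_a/k_d = 3.430 and 1 − D₀(k_a−k_d)/(k_d L₀) = 0.3730,
t_c = ln(3.430 × 0.3730) / (1.06 − 0.309) = ln(1.280) / 0.7510 = 0.2465/0.7510 = 0.3282 d.
D_c = (k_d/k_a) L₀ e^(−k_d t_c) = (0.309/1.06) × 7.83 × e^(−0.309×0.3282) = 0.2915 × 7.83 × 0.9036 = 2.062 mg/L.
x_c = v t_c = 0.193 m/s × 0.3282 d × 86400 s/d = 5473 m ≈ 5.47 km.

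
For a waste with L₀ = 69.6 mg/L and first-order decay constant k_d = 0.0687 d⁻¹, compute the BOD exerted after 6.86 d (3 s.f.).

y_t = L₀(1 − e^(−k_d t)) = 69.6 × (1 − e^(−0.0687×6.86))
= 69.6 × (1 − 0.6242) = 69.6 × 0.3758 = 26.16 mg/L.

y ≈ 26.2 mg/L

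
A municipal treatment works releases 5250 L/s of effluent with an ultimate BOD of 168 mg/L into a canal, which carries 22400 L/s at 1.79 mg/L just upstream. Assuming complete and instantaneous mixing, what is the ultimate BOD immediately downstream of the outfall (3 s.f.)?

Flow-weighted mixing: C = (Q_r C_r + Q_w C_w)/(Q_r + Q_w)
= (22400×1.79 + 5250×168)/(22400 + 5250) = 922100/27650 = 33.35 mg/L.

33.3 mg/L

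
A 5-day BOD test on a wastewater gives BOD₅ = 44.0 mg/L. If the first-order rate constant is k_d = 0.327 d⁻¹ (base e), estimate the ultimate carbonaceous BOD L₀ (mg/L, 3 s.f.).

L₀ ≈ 54.7 mg/L

BOD₅ = L₀(1 − e^(−5k_d)) ⇒ L₀ = BOD₅ / (1 − e^(−5×0.327))
= 44.0 / (1 − 0.1950) = 44.0 / 0.8050 = 54.66 mg/L.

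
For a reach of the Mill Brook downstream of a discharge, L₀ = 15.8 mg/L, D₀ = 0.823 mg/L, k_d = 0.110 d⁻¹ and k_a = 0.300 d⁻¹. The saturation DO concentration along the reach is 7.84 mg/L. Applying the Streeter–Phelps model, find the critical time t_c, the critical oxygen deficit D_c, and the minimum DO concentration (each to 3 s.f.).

At the critical point dD/dt = 0, so k_d L₀ e^(−k_d t) = k_a D. Substituting D(t) from the Streeter–Phelps equation and solving for t gives
t_c = ln[(k_a/k_d)(1 − D₀(k_a−k_d)/(k_d L₀))] / (k_a−k_d).
Here k_a−k_d = 0.1900 d⁻¹ and 1 − D₀(k_a−k_d)/(k_d L₀) = 1 − 0.823×0.1900/(0.110×15.8) = 0.9100, so
t_c = ln(2.727 × 0.9100) / 0.1900 = 0.9090 / 0.1900 = 4.784 d.
L(t_c) = L₀ e^(−k_d t_c) = 15.8 × 0.5908 = 9.335 mg/L, and at the critical point k_a D_c = k_d L, so D_c = (0.110/0.300) × 9.335 = 3.423 mg/L.
Minimum DO = C_s − D_c = 7.84 − 3.423 = 4.417 mg/L.

t_c ≈ 4.78 d; D_c ≈ 3.42 mg/L; min DO ≈ 4.42 mg/L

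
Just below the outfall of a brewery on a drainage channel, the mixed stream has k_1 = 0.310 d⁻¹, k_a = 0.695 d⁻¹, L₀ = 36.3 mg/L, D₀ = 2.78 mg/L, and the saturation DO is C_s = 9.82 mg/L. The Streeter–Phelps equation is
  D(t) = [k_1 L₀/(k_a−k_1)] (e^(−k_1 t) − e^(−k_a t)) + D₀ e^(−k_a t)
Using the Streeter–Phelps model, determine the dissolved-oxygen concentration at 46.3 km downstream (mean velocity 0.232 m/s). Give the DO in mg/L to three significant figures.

Travel time t = x/v = 46.3 km / (0.232 m/s) = 46300 m / 0.232 m/s = 199600 s = 2.310 d.
k_1 L₀/(k_a−k_1) = 0.310×36.3/(0.695−0.310) = 11.25/0.3850 = 29.23 mg/L.
e^(−k_1 t) = e^(−0.310×2.310) = 0.4887; e^(−k_a t) = e^(−0.695×2.310) = 0.2008.
D = 29.23 × (0.4887 − 0.2008) + 2.78 × 0.2008 = 8.414 + 0.5583 = 8.972 mg/L.
DO = C_s − D = 9.82 − 8.972 = 0.8481 mg/L.

DO ≈ 0.848 mg/L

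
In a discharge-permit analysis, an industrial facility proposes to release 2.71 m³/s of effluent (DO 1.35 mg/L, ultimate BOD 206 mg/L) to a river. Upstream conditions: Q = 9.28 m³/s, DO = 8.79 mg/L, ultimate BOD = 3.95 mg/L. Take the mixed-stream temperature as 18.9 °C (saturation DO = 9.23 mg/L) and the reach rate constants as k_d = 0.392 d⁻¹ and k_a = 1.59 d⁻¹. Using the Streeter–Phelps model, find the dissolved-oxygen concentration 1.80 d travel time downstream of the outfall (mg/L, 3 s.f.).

DO ≈ 2.02 mg/L

Mixed DO = (9.28×8.79 + 2.71×1.35)/(9.28+2.71) = 85.23/11.99 = 7.108 mg/L.
Mixed L₀ = (9.28×3.95 + 2.71×206)/(11.99) = 594.9/11.99 = 49.62 mg/L.
Initial deficit D₀ = C_s − DO₀ = 9.23 − 7.108 = 2.122 mg/L.
D(1.80) = [0.392×49.62/(1.59−0.392)](e^(−0.392×1.80) − e^(−1.59×1.80)) + 2.122 e^(−1.59×1.80)
= 16.24 × (0.4938 − 0.05715) + 2.122 × 0.05715 = 7.211 mg/L.
DO = 9.23 − 7.211 = 2.019 mg/L.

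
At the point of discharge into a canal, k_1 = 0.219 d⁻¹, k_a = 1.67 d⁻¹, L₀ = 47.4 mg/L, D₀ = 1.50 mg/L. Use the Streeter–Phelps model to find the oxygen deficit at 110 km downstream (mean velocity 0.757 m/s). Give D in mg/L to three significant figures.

D ≈ 4.61 mg/L

Travel time t = x/v = 110 km / (0.757 m/s) = 110000 m / 0.757 m/s = 145300 s = 1.682 d.
k_1 L₀/(k_a−k_1) = 0.219×47.4/(1.67−0.219) = 10.38/1.451 = 7.154 mg/L.
e^(−k_1 t) = e^(−0.219×1.682) = 0.6919; e^(−k_a t) = e^(−1.67×1.682) = 0.06029.
D = 7.154 × (0.6919 − 0.06029) + 1.50 × 0.06029 = 4.519 + 0.09043 = 4.609 mg/L.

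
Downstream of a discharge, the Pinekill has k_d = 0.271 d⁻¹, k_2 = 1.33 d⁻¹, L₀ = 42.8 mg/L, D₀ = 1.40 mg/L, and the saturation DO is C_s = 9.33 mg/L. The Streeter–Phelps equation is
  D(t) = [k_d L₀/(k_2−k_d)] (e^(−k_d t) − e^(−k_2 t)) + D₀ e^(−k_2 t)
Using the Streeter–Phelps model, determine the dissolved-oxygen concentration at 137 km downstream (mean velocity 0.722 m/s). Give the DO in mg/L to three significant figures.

Travel time t = x/v = 137 km / (0.722 m/s) = 137000 m / 0.722 m/s = 189800 s = 2.196 d.
k_d L₀/(k_2−k_d) = 0.271×42.8/(1.33−0.271) = 11.60/1.059 = 10.95 mg/L.
e^(−k_d t) = e^(−0.271×2.196) = 0.5515; e^(−k_2 t) = e^(−1.33×2.196) = 0.05388.
D = 10.95 × (0.5515 − 0.05388) + 1.40 × 0.05388 = 5.450 + 0.07544 = 5.525 mg/L.
DO = C_s − D = 9.33 − 5.525 = 3.805 mg/L.

DO ≈ 3.80 mg/L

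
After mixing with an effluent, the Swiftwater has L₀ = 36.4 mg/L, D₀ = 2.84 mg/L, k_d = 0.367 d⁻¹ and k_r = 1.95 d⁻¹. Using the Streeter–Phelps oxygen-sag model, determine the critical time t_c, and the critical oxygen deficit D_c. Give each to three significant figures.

With k_r/k_d = 5.313 and 1 − D₀(k_r−k_d)/(k_d L₀) = 0.6635,
t_c = ln(5.313 × 0.6635) / (1.95 − 0.367) = ln(3.525) / 1.583 = 1.260/1.583 = 0.7959 d.
D_c = (k_d/k_r) L₀ e^(−k_d t_c) = (0.367/1.95) × 36.4 × e^(−0.367×0.7959) = 0.1882 × 36.4 × 0.7467 = 5.115 mg/L.

t_c ≈ 0.796 d; D_c ≈ 5.12 mg/L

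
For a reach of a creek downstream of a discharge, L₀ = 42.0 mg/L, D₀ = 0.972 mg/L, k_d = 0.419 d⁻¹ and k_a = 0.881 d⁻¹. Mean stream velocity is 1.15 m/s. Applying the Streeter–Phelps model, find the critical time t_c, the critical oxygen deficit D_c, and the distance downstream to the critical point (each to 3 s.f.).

At the critical point dD/dt = 0, so k_d L₀ e^(−k_d t) = k_a D. Substituting D(t) from the Streeter–Phelps equation and solving for t gives
t_c = ln[(k_a/k_d)(1 − D₀(k_a−k_d)/(k_d L₀))] / (k_a−k_d).
Here k_a−k_d = 0.4620 d⁻¹ and 1 − D₀(k_a−k_d)/(k_d L₀) = 1 − 0.972×0.4620/(0.419×42.0) = 0.9745, so
t_c = ln(2.103 × 0.9745) / 0.4620 = 0.7173 / 0.4620 = 1.553 d.
L(t_c) = L₀ e^(−k_d t_c) = 42.0 × 0.5217 = 21.91 mg/L, and at the critical point k_a D_c = k_d L, so D_c = (0.419/0.881) × 21.91 = 10.42 mg/L.
x_c = v t_c = 1.15 m/s × 1.553 d × 86400 s/d = 154300 m ≈ 154 km.

t_c ≈ 1.55 d; D_c ≈ 10.4 mg/L; x_c ≈ 154 km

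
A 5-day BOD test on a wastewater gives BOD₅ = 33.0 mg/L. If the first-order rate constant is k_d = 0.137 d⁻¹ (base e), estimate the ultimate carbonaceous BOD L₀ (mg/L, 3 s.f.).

L₀ ≈ 66.5 mg/L

BOD₅ = L₀(1 − e^(−5k_d)) ⇒ L₀ = BOD₅ / (1 − e^(−5×0.137))
= 33.0 / (1 − 0.5041) = 33.0 / 0.4959 = 66.54 mg/L.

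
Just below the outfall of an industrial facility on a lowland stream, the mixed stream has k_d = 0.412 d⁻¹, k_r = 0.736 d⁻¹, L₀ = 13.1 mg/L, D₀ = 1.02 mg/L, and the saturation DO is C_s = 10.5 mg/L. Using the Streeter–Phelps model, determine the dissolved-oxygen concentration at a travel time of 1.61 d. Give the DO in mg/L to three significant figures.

DO ≈ 6.70 mg/L

k_d L₀/(k_r−k_d) = 0.412×13.1/(0.736−0.412) = 5.397/0.3240 = 16.66 mg/L.
e^(−k_d t) = e^(−0.412×1.610) = 0.5151; e^(−k_r t) = e^(−0.736×1.610) = 0.3058.
D = 16.66 × (0.5151 − 0.3058) + 1.02 × 0.3058 = 3.488 + 0.3119 = 3.800 mg/L.
DO = C_s − D = 10.5 − 3.800 = 6.700 mg/L.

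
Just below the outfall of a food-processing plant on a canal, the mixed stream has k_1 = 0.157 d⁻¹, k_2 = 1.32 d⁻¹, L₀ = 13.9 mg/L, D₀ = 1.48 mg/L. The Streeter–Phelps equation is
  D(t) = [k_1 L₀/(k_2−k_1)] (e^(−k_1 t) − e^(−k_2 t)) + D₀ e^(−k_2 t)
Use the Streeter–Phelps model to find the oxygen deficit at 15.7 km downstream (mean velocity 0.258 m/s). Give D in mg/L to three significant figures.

Travel time t = x/v = 15.7 km / (0.258 m/s) = 15700 m / 0.258 m/s = 60850 s = 0.7043 d.
k_1 L₀/(k_2−k_1) = 0.157×13.9/(1.32−0.157) = 2.182/1.163 = 1.876 mg/L.
e^(−k_1 t) = e^(−0.157×0.7043) = 0.8953; e^(−k_2 t) = e^(−1.32×0.7043) = 0.3947.
D = 1.876 × (0.8953 − 0.3947) + 1.48 × 0.3947 = 0.9394 + 0.5841 = 1.524 mg/L.

D ≈ 1.52 mg/L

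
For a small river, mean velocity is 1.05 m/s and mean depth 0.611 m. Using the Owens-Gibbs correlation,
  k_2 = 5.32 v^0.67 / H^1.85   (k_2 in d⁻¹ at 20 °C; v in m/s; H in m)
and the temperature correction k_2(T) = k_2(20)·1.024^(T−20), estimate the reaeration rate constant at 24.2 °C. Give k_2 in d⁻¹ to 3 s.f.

k_2 ≈ 15.1 d⁻¹

k_2(20) = 5.32 × 1.05^0.67 / 0.611^1.85 = 5.32 × 1.033 / 0.4020 = 13.68 d⁻¹.
k_2(24.2) = 13.68 × 1.024^(24.2−20) = 13.68 × 1.105 = 15.11 d⁻¹.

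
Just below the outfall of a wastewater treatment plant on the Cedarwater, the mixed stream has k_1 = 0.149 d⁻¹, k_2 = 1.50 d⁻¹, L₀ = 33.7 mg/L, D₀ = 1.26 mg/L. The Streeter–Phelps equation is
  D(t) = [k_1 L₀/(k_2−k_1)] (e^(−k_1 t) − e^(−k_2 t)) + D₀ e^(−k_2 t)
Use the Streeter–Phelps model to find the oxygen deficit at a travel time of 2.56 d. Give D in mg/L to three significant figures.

k_1 L₀/(k_2−k_1) = 0.149×33.7/(1.50−0.149) = 5.021/1.351 = 3.717 mg/L.
e^(−k_1 t) = e^(−0.149×2.560) = 0.6829; e^(−k_2 t) = e^(−1.50×2.560) = 0.02149.
D = 3.717 × (0.6829 − 0.02149) + 1.26 × 0.02149 = 2.458 + 0.02708 = 2.485 mg/L.

D ≈ 2.49 mg/L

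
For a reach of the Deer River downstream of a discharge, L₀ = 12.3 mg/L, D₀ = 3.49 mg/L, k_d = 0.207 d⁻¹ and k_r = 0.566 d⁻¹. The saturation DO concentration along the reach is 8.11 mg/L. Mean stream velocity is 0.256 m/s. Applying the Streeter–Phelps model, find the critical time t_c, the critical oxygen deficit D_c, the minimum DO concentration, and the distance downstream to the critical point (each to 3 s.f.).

At the critical point dD/dt = 0, so k_d L₀ e^(−k_d t) = k_r D. Substituting D(t) from the Streeter–Phelps equation and solving for t gives
t_c = ln[(k_r/k_d)(1 − D₀(k_r−k_d)/(k_d L₀))] / (k_r−k_d).
Here k_r−k_d = 0.3590 d⁻¹ and 1 − D₀(k_r−k_d)/(k_d L₀) = 1 − 3.49×0.3590/(0.207×12.3) = 0.5079, so
t_c = ln(2.734 × 0.5079) / 0.3590 = 0.3284 / 0.3590 = 0.9148 d.
D_c = (k_d/k_r) L₀ e^(−k_d t_c) = (0.207/0.566) × 12.3 × e^(−0.207×0.9148) = 0.3657 × 12.3 × 0.8275 = 3.722 mg/L.
Minimum DO = C_s − D_c = 8.11 − 3.722 = 4.388 mg/L.
x_c = v t_c = 0.256 m/s × 0.9148 d × 86400 s/d = 20230 m ≈ 20.2 km.

t_c ≈ 0.915 d; D_c ≈ 3.72 mg/L; min DO ≈ 4.39 mg/L; x_c ≈ 20.2 km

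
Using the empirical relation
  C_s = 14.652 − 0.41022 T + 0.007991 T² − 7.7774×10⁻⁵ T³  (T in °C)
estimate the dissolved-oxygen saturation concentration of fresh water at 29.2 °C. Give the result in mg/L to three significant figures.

C_s ≈ 7.55 mg/L

C_s = 14.652 − 0.41022×29.2 + 0.007991×29.2² − 7.7774×10⁻⁵×29.2³ = 7.551 mg/L.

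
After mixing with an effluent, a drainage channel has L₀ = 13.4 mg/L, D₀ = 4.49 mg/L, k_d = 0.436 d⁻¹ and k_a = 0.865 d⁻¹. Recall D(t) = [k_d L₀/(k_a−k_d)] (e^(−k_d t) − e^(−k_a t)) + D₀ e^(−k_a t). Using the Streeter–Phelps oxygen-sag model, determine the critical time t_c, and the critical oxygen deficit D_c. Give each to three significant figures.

At the critical point dD/dt = 0, so k_d L₀ e^(−k_d t) = k_a D. Substituting D(t) from the Streeter–Phelps equation and solving for t gives
t_c = ln[(k_a/k_d)(1 − D₀(k_a−k_d)/(k_d L₀))] / (k_a−k_d).
Here k_a−k_d = 0.4290 d⁻¹ and 1 − D₀(k_a−k_d)/(k_d L₀) = 1 − 4.49×0.4290/(0.436×13.4) = 0.6703, so
t_c = ln(1.984 × 0.6703) / 0.4290 = 0.2851 / 0.4290 = 0.6645 d.
D_c = (k_d/k_a) L₀ e^(−k_d t_c) = (0.436/0.865) × 13.4 × e^(−0.436×0.6645) = 0.5040 × 13.4 × 0.7485 = 5.055 mg/L.

t_c ≈ 0.664 d; D_c ≈ 5.06 mg/L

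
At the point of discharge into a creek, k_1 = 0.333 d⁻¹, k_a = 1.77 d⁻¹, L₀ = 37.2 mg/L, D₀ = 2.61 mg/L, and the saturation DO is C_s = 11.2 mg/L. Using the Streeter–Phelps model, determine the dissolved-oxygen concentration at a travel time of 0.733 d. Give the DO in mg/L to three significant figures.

DO ≈ 6.09 mg/L

k_1 L₀/(k_a−k_1) = 0.333×37.2/(1.77−0.333) = 12.39/1.437 = 8.620 mg/L.
e^(−k_1 t) = e^(−0.333×0.7330) = 0.7834; e^(−k_a t) = e^(−1.77×0.7330) = 0.2732.
D = 8.620 × (0.7834 − 0.2732) + 2.61 × 0.2732 = 4.398 + 0.7132 = 5.111 mg/L.
DO = C_s − D = 11.2 − 5.111 = 6.089 mg/L.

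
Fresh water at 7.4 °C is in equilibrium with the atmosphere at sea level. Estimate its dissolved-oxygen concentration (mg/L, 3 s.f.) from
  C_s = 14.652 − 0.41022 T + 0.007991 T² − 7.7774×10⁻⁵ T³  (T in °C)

C_s = 14.652 − 0.41022×7.4 + 0.007991×7.4² − 7.7774×10⁻⁵×7.4³ = 12.02 mg/L.

C_s ≈ 12.0 mg/L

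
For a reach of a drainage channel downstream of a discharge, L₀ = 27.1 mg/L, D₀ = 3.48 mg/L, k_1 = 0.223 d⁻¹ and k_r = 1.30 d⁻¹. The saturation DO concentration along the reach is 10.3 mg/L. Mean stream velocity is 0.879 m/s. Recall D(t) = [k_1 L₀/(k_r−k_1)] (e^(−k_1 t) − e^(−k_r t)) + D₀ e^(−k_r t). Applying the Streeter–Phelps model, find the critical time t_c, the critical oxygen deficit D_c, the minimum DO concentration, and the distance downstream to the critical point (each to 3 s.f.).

At the critical point dD/dt = 0, so k_1 L₀ e^(−k_1 t) = k_r D. Substituting D(t) from the Streeter–Phelps equation and solving for t gives
t_c = ln[(k_r/k_1)(1 − D₀(k_r−k_1)/(k_1 L₀))] / (k_r−k_1).
Here k_r−k_1 = 1.077 d⁻¹ and 1 − D₀(k_r−k_1)/(k_1 L₀) = 1 − 3.48×1.077/(0.223×27.1) = 0.3798, so
t_c = ln(5.830 × 0.3798) / 1.077 = 0.7949 / 1.077 = 0.7380 d.
L(t_c) = L₀ e^(−k_1 t_c) = 27.1 × 0.8482 = 22.99 mg/L, and at the critical point k_r D_c = k_1 L, so D_c = (0.223/1.30) × 22.99 = 3.943 mg/L.
Minimum DO = C_s − D_c = 10.3 − 3.943 = 6.357 mg/L.
x_c = v t_c = 0.879 m/s × 0.7380 d × 86400 s/d = 56050 m ≈ 56.1 km.

t_c ≈ 0.738 d; D_c ≈ 3.94 mg/L; min DO ≈ 6.36 mg/L; x_c ≈ 56.1 km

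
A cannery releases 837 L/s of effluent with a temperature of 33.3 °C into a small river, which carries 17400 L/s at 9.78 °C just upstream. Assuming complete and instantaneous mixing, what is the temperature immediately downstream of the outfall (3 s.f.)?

Flow-weighted mixing: C = (Q_r C_r + Q_w C_w)/(Q_r + Q_w)
= (17400×9.78 + 837×33.3)/(17400 + 837) = 198000/18240 = 10.86 °C.

10.9 °C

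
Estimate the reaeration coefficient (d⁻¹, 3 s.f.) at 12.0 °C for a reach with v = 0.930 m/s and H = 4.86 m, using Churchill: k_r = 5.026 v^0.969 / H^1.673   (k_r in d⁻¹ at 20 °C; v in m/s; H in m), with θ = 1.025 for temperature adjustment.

k_r ≈ 0.273 d⁻¹

k_r(20) = 5.026 × 0.930^0.969 / 4.86^1.673 = 5.026 × 0.9321 / 14.08 = 0.3326 d⁻¹.
k_r(12.0) = 0.3326 × 1.025^(12.0−20) = 0.3326 × 0.8207 = 0.2730 d⁻¹.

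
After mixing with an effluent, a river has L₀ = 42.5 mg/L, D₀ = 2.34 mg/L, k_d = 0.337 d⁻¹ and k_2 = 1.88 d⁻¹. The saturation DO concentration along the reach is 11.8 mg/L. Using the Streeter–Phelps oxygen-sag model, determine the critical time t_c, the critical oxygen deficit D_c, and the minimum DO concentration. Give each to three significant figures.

t_c ≈ 0.926 d; D_c ≈ 5.58 mg/L; min DO ≈ 6.22 mg/L

With k_2/k_d = 5.579 and 1 − D₀(k_2−k_d)/(k_d L₀) = 0.7479,
t_c = ln(5.579 × 0.7479) / (1.88 − 0.337) = ln(4.172) / 1.543 = 1.428/1.543 = 0.9258 d.
D_c = (k_d/k_2) L₀ e^(−k_d t_c) = (0.337/1.88) × 42.5 × e^(−0.337×0.9258) = 0.1793 × 42.5 × 0.7320 = 5.577 mg/L.
Minimum DO = C_s − D_c = 11.8 − 5.577 = 6.223 mg/L.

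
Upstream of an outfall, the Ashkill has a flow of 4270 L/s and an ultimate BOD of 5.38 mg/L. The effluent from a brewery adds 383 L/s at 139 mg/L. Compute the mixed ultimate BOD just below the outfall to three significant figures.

16.4 mg/L

Flow-weighted mixing: C = (Q_r C_r + Q_w C_w)/(Q_r + Q_w)
= (4270×5.38 + 383×139)/(4270 + 383) = 76210/4653 = 16.38 mg/L.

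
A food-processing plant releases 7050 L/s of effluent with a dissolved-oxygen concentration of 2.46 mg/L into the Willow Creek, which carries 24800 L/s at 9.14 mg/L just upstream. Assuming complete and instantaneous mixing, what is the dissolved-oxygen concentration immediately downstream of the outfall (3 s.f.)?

Flow-weighted mixing: C = (Q_r C_r + Q_w C_w)/(Q_r + Q_w)
= (24800×9.14 + 7050×2.46)/(24800 + 7050) = 244000/31850 = 7.661 mg/L.

7.66 mg/L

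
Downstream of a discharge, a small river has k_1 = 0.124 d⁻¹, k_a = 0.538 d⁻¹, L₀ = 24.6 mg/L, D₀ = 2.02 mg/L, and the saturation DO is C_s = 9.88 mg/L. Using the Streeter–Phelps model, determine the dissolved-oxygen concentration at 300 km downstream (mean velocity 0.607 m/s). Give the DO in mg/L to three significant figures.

Travel time t = x/v = 300 km / (0.607 m/s) = 300000 m / 0.607 m/s = 494200 s = 5.720 d.
k_1 L₀/(k_a−k_1) = 0.124×24.6/(0.538−0.124) = 3.050/0.4140 = 7.368 mg/L.
e^(−k_1 t) = e^(−0.124×5.720) = 0.4920; e^(−k_a t) = e^(−0.538×5.720) = 0.04607.
D = 7.368 × (0.4920 − 0.04607) + 2.02 × 0.04607 = 3.285 + 0.09307 = 3.379 mg/L.
DO = C_s − D = 9.88 − 3.379 = 6.501 mg/L.

DO ≈ 6.50 mg/L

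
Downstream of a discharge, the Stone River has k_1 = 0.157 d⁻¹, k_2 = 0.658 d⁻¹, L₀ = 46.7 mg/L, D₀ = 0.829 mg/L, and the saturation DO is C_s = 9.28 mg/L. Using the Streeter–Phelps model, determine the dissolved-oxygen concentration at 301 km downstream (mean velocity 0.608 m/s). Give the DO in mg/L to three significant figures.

Travel time t = x/v = 301 km / (0.608 m/s) = 301000 m / 0.608 m/s = 495100 s = 5.730 d.
k_1 L₀/(k_2−k_1) = 0.157×46.7/(0.658−0.157) = 7.332/0.5010 = 14.63 mg/L.
e^(−k_1 t) = e^(−0.157×5.730) = 0.4067; e^(−k_2 t) = e^(−0.658×5.730) = 0.02305.
D = 14.63 × (0.4067 − 0.02305) + 0.829 × 0.02305 = 5.615 + 0.01910 = 5.634 mg/L.
DO = C_s − D = 9.28 − 5.634 = 3.646 mg/L.

DO ≈ 3.65 mg/L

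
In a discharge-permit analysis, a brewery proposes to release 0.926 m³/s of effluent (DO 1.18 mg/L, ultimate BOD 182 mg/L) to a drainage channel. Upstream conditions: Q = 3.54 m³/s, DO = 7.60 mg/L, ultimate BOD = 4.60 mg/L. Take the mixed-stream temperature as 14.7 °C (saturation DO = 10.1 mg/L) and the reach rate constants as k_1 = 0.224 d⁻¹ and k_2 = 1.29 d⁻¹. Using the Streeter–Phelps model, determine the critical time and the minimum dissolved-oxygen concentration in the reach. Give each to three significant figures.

t_c ≈ 1.10 d; minimum DO ≈ 4.48 mg/L

Mixed DO = (3.54×7.60 + 0.926×1.18)/(3.54+0.926) = 28.00/4.466 = 6.269 mg/L.
Mixed L₀ = (3.54×4.60 + 0.926×182)/(4.466) = 184.8/4.466 = 41.38 mg/L.
Initial deficit D₀ = C_s − DO₀ = 10.1 − 6.269 = 3.831 mg/L.
t_c = (1/1.066) ln[(1.29/0.224)(1 − 3.831×1.066/(0.224×41.38))] = 0.9381 × ln(3.222) = 1.097 d.
D_c = (0.224/1.29) × 41.38 × e^(−0.224×1.097) = 0.1736 × 41.38 × 0.7821 = 5.620 mg/L.
Minimum DO = 10.1 − 5.620 = 4.480 mg/L.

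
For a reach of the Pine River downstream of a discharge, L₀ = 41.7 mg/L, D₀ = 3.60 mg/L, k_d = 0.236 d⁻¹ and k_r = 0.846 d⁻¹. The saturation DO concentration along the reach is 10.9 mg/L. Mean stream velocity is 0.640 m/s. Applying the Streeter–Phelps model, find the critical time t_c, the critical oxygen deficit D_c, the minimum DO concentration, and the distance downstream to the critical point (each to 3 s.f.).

t_c ≈ 1.68 d; D_c ≈ 7.83 mg/L; min DO ≈ 3.07 mg/L; x_c ≈ 92.8 km

At the critical point dD/dt = 0, so k_d L₀ e^(−k_d t) = k_r D. Substituting D(t) from the Streeter–Phelps equation and solving for t gives
t_c = ln[(k_r/k_d)(1 − D₀(k_r−k_d)/(k_d L₀))] / (k_r−k_d).
Here k_r−k_d = 0.6100 d⁻¹ and 1 − D₀(k_r−k_d)/(k_d L₀) = 1 − 3.60×0.6100/(0.236×41.7) = 0.7769, so
t_c = ln(3.585 × 0.7769) / 0.6100 = 1.024 / 0.6100 = 1.679 d.
D_c = (k_d/k_r) L₀ e^(−k_d t_c) = (0.236/0.846) × 41.7 × e^(−0.236×1.679) = 0.2790 × 41.7 × 0.6728 = 7.827 mg/L.
Minimum DO = C_s − D_c = 10.9 − 7.827 = 3.073 mg/L.
x_c = v t_c = 0.640 m/s × 1.679 d × 86400 s/d = 92840 m ≈ 92.8 km.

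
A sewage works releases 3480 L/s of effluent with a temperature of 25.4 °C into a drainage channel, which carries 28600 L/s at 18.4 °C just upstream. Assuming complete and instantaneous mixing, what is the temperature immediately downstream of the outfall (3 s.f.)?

Flow-weighted mixing: C = (Q_r C_r + Q_w C_w)/(Q_r + Q_w)
= (28600×18.4 + 3480×25.4)/(28600 + 3480) = 614600/32080 = 19.16 °C.

19.2 °C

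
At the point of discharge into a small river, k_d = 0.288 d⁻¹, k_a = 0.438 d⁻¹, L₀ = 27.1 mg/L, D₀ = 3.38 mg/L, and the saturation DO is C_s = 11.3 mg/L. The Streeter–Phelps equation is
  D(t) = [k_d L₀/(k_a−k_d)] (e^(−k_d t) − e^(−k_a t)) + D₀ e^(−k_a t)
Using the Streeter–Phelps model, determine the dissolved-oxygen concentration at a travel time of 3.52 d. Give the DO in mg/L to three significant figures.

DO ≈ 2.83 mg/L

k_d L₀/(k_a−k_d) = 0.288×27.1/(0.438−0.288) = 7.805/0.1500 = 52.03 mg/L.
e^(−k_d t) = e^(−0.288×3.520) = 0.3629; e^(−k_a t) = e^(−0.438×3.520) = 0.2140.
D = 52.03 × (0.3629 − 0.2140) + 3.38 × 0.2140 = 7.745 + 0.7233 = 8.468 mg/L.
DO = C_s − D = 11.3 − 8.468 = 2.832 mg/L.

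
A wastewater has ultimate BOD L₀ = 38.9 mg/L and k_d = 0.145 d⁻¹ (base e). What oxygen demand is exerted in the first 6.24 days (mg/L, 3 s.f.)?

y ≈ 23.2 mg/L

y_t = L₀(1 − e^(−k_d t)) = 38.9 × (1 − e^(−0.145×6.24))
= 38.9 × (1 − 0.4046) = 38.9 × 0.5954 = 23.16 mg/L.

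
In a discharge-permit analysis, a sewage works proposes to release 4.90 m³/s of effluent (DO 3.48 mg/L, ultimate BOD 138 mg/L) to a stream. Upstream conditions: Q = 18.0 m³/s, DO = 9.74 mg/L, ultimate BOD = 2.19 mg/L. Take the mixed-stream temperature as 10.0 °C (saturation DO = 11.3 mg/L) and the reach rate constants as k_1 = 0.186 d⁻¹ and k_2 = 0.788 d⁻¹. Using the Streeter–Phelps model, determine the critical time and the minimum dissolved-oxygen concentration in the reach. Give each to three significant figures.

t_c ≈ 1.81 d; minimum DO ≈ 6.03 mg/L

Mixed DO = (18.0×9.74 + 4.90×3.48)/(18.0+4.90) = 192.4/22.90 = 8.401 mg/L.
Mixed L₀ = (18.0×2.19 + 4.90×138)/(22.90) = 715.6/22.90 = 31.25 mg/L.
Initial deficit D₀ = C_s − DO₀ = 11.3 − 8.401 = 2.899 mg/L.
t_c = (1/0.6020) ln[(0.788/0.186)(1 − 2.899×0.6020/(0.186×31.25))] = 1.661 × ln(2.964) = 1.805 d.
D_c = (0.186/0.788) × 31.25 × e^(−0.186×1.805) = 0.2360 × 31.25 × 0.7148 = 5.273 mg/L.
Minimum DO = 11.3 − 5.273 = 6.027 mg/L.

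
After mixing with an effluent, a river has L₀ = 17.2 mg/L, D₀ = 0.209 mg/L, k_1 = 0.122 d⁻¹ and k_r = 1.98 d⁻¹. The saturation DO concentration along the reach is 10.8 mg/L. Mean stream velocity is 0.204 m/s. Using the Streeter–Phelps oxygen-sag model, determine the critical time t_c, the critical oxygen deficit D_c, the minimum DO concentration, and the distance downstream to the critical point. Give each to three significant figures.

With k_r/k_1 = 16.23 and 1 − D₀(k_r−k_1)/(k_1 L₀) = 0.8149,
t_c = ln(16.23 × 0.8149) / (1.98 − 0.122) = ln(13.23) / 1.858 = 2.582/1.858 = 1.390 d.
D_c = (k_1/k_r) L₀ e^(−k_1 t_c) = (0.122/1.98) × 17.2 × e^(−0.122×1.390) = 0.06162 × 17.2 × 0.8440 = 0.8945 mg/L.
Minimum DO = C_s − D_c = 10.8 − 0.8945 = 9.905 mg/L.
x_c = v t_c = 0.204 m/s × 1.390 d × 86400 s/d = 24500 m ≈ 24.5 km.

t_c ≈ 1.39 d; D_c ≈ 0.895 mg/L; min DO ≈ 9.91 mg/L; x_c ≈ 24.5 km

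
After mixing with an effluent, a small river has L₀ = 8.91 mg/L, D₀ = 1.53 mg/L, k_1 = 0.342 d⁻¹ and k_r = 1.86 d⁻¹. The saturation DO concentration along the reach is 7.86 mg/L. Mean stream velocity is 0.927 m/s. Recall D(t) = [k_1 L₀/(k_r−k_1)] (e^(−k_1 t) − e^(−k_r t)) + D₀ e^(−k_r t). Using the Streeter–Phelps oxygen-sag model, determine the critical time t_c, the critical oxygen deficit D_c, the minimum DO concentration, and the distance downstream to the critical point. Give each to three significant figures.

With k_r/k_1 = 5.439 and 1 − D₀(k_r−k_1)/(k_1 L₀) = 0.2378,
t_c = ln(5.439 × 0.2378) / (1.86 − 0.342) = ln(1.293) / 1.518 = 0.2573/1.518 = 0.1695 d.
D_c = (k_1/k_r) L₀ e^(−k_1 t_c) = (0.342/1.86) × 8.91 × e^(−0.342×0.1695) = 0.1839 × 8.91 × 0.9437 = 1.546 mg/L.
Minimum DO = C_s − D_c = 7.86 − 1.546 = 6.314 mg/L.
x_c = v t_c = 0.927 m/s × 0.1695 d × 86400 s/d = 13570 m ≈ 13.6 km.

t_c ≈ 0.169 d; D_c ≈ 1.55 mg/L; min DO ≈ 6.31 mg/L; x_c ≈ 13.6 km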